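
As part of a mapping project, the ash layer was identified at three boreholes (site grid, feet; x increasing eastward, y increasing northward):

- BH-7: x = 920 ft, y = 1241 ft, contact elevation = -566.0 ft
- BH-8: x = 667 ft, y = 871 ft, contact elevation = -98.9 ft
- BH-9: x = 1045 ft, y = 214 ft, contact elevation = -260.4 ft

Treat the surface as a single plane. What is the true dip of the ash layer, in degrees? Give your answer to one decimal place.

51.9°

Two edge vectors: BH-7→BH-8 = (-253, -370, 467.1), BH-7→BH-9 = (125, -1027, 305.6).
Normal n = (BH-7→BH-8) × (BH-7→BH-9) = (366639.7, 135704.3, 306081).
So ∂z/∂x = −n_x/n_z = −1.19785 and ∂z/∂y = −n_y/n_z = −0.44336.
Gradient magnitude |∇z| = √(a² + b²) = √(1.43485 + 0.19657) = 1.27727.
True dip = arctan(1.27727) = 51.9°, dipping toward ENE (azimuth ≈ 070°).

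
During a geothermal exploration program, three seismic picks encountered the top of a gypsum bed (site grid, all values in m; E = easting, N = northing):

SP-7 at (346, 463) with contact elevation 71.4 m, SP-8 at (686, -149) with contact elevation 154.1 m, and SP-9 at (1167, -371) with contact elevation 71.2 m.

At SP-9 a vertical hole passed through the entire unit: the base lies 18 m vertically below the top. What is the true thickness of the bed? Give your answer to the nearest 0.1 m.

Two edge vectors: SP-7→SP-8 = (340, -612, 82.7), SP-7→SP-9 = (821, -834, -0.2).
Normal n = (SP-7→SP-8) × (SP-7→SP-9) = (69094.2, 67964.7, 218892).
So ∂z/∂E = −n_x/n_z = −0.31565 and ∂z/∂N = −n_y/n_z = −0.31049.
|∇z| = √(a²+b²) = 0.44277, so dip δ = arctan(0.44277) = 23.88°.
True thickness = vertical thickness × cos δ = 18 × cos 23.88° = 16.5 m.

16.5 m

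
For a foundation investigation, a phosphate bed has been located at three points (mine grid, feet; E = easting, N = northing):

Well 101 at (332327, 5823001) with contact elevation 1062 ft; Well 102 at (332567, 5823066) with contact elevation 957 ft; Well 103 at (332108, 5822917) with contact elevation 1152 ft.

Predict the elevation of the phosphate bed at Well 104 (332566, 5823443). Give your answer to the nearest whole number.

1046 ft

Let the plane be z = a·E + b·N + c.
Well 102−Well 101: 240a + 65b = −105;  Well 103−Well 101: −219a − 84b = 90.
Solving gives a = −0.50126582, b = 0.23544304.
Then c = 1062 − a·332327 − b·5823001 = −1203338.88.
At (332566, 5823443): z = −166704.0 + 1371089.1 − 1203338.88 = 1046.3 ft.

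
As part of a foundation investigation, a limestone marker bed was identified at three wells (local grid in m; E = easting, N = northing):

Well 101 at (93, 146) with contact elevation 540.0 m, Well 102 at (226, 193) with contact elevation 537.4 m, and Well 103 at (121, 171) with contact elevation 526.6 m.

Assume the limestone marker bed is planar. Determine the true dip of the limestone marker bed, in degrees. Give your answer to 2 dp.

Two edge vectors: Well 101→Well 102 = (133, 47, -2.6), Well 101→Well 103 = (28, 25, -13.4).
Normal n = (Well 101→Well 102) × (Well 101→Well 103) = (-564.8, 1709.4, 2009).
So ∂z/∂E = −n_x/n_z = 0.28113 and ∂z/∂N = −n_y/n_z = −0.85087.
Gradient magnitude |∇z| = √(a² + b²) = √(0.07904 + 0.72398) = 0.89611.
True dip = arctan(0.89611) = 41.86°, dipping toward NNW (azimuth ≈ 342°).

41.86°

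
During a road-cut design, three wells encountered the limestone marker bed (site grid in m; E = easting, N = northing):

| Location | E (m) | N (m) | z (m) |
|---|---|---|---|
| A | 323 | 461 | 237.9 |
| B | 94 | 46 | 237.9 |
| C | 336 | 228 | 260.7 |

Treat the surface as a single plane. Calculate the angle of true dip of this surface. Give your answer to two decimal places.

Two edge vectors: A→B = (-229, -415, 0), A→C = (13, -233, 22.8).
Normal n = (A→B) × (A→C) = (-9462, 5221.2, 58752).
So ∂z/∂E = −n_x/n_z = 0.16105 and ∂z/∂N = −n_y/n_z = −0.08887.
Gradient magnitude |∇z| = √(a² + b²) = √(0.02594 + 0.00790) = 0.18394.
True dip = arctan(0.18394) = 10.42°, dipping toward WNW (azimuth ≈ 299°).

10.42°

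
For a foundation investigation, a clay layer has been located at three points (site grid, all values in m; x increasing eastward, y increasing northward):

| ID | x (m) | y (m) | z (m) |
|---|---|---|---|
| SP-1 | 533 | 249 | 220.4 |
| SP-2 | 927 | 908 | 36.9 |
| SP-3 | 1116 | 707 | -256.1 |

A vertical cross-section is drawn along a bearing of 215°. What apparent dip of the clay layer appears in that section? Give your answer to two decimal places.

17.89°

Let the plane be z = a·x + b·y + c.
SP-2−SP-1: 394a + 659b = −183.5;  SP-3−SP-1: 583a + 458b = −476.5.
Solving gives a = −1.12872, b = 0.39638.
Unit vector along 215° is (sin 215°, cos 215°) = (-0.5736, -0.8192).
Slope in that direction = a·(-0.5736) + b·(-0.8192) = 0.32271.
Apparent dip = arctan|0.32271| = 17.89° (true dip is 50.1°, so apparent ≤ true as expected).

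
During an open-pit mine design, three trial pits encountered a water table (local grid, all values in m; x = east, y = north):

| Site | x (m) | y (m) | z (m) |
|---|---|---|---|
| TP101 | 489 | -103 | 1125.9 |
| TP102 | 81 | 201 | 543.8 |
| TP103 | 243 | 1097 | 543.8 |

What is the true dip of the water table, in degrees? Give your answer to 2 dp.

51.95°

Let the plane be z = a·x + b·y + c.
TP102−TP101: −408a + 304b = −582.1;  TP103−TP101: −246a + 1200b = −582.1.
Solving gives a = 1.25733, b = −0.22733.
Gradient magnitude |∇z| = √(a² + b²) = √(1.58088 + 0.05168) = 1.27772.
True dip = arctan(1.27772) = 51.95°, dipping toward W (azimuth ≈ 280°).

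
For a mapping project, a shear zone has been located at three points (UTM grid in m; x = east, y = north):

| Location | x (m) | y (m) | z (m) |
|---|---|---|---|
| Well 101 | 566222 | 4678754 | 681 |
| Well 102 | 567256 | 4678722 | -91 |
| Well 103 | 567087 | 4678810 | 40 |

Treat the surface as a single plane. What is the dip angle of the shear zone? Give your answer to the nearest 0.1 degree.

36.8°

Let the plane be z = a·x + b·y + c.
Well 102−Well 101: 1034a − 32b = −772;  Well 103−Well 101: 865a + 56b = −641.
Solving gives a = −0.74481, b = 0.05826.
Gradient magnitude |∇z| = √(a² + b²) = √(0.55475 + 0.00339) = 0.74709.
True dip = arctan(0.74709) = 36.8°, dipping toward E (azimuth ≈ 094°).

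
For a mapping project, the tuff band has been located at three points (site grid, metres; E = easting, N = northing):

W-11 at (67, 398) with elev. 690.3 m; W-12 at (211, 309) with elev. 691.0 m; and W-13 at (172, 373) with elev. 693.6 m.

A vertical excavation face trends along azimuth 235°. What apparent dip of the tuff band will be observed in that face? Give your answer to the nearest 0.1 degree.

4.5°

Let the plane be z = a·E + b·N + c.
W-12−W-11: 144a − 89b = 0.7;  W-13−W-11: 105a − 25b = 3.3.
Solving gives a = 0.04808, b = 0.06992.
Unit vector along 235° is (sin 235°, cos 235°) = (-0.8192, -0.5736).
Slope in that direction = a·(-0.8192) + b·(-0.5736) = −0.07949.
Apparent dip = arctan|0.07949| = 4.5° (true dip is 4.9°, so apparent ≤ true as expected).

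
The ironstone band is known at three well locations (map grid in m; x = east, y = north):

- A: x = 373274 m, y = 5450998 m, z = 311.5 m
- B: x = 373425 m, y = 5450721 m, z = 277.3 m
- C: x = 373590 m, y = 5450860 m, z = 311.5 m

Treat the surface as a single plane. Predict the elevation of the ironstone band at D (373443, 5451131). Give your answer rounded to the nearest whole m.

345 m

Let the plane be z = a·x + b·y + c.
B−A: 151a − 277b = −34.2;  C−A: 316a − 138b = 0.
Solving gives a = 0.07076499, b = 0.16204156.
Then c = 311.5 − a·373274 − b·5450998 = −909391.47.
At (373443, 5451131): z = 26426.7 + 883309.8 − 909391.47 = 345.0 m.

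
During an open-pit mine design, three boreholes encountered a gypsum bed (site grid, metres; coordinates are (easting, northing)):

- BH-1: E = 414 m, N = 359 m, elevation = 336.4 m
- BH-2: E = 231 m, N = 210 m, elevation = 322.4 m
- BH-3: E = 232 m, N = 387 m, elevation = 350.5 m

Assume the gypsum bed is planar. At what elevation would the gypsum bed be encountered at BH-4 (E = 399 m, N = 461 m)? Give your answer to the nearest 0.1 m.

353.4 m

Two edge vectors: BH-1→BH-2 = (-183, -149, -14), BH-1→BH-3 = (-182, 28, 14.1).
Normal n = (BH-1→BH-2) × (BH-1→BH-3) = (-1708.9, 5128.3, -32242).
So ∂z/∂E = −n_x/n_z = −0.05300 and ∂z/∂N = −n_y/n_z = 0.15906.
Intercept c from BH-1: 336.4 + 21.94 − 57.10 = 301.24.
At (399, 461): z = −21.1 + 73.3 + 301.24 = 353.4 m.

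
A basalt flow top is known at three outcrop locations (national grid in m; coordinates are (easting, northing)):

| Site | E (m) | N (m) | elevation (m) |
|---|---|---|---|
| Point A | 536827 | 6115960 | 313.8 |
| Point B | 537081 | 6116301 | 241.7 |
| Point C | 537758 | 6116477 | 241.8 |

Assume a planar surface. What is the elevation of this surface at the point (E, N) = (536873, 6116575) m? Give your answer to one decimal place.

155.6 m

Two edge vectors: Point A→Point B = (254, 341, -72.1), Point A→Point C = (931, 517, -72).
Normal n = (Point A→Point B) × (Point A→Point C) = (12723.7, -48837.1, -186153).
So ∂z/∂E = −n_x/n_z = 0.068350765 and ∂z/∂N = −n_y/n_z = −0.262349250.
Intercept c from Point A: 313.8 − 36692.54 + 1604517.52 = 1568138.78.
At (536873, 6116575): z = 36695.7 − 1604678.9 + 1568138.78 = 155.6 m.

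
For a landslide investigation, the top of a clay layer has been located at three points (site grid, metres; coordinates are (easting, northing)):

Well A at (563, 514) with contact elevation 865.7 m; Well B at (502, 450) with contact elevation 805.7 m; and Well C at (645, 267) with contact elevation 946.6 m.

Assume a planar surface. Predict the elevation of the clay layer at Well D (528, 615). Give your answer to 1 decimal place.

Let the plane be z = a·E + b·N + c.
Well B−Well A: −61a − 64b = −60;  Well C−Well A: 82a − 247b = 80.9.
Solving gives a = 0.98438, b = −0.00073.
Then c = 865.7 − a·563 − b·514 = 311.87.
At (528, 615): z = 519.8 − 0.5 + 311.87 = 831.2 m.

831.2 m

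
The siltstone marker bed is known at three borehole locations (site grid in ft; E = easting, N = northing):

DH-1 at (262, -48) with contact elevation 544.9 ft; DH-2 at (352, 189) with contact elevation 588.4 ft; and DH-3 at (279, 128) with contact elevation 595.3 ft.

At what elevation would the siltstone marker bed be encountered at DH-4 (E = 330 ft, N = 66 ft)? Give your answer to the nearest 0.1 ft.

556.9 ft

Let the plane be z = a·E + b·N + c.
DH-2−DH-1: 90a + 237b = 43.5;  DH-3−DH-1: 17a + 176b = 50.4.
Solving gives a = −0.36312, b = 0.32144.
Then c = 544.9 − a·262 − b·-48 = 655.47.
At (330, 66): z = −119.8 + 21.2 + 655.47 = 556.9 ft.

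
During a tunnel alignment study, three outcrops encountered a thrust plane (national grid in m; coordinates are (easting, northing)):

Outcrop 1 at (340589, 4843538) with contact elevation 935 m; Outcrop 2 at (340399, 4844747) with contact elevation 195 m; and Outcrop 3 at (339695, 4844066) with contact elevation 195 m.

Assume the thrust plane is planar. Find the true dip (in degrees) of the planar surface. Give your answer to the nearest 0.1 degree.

Two edge vectors: Outcrop 1→Outcrop 2 = (-190, 1209, -740), Outcrop 1→Outcrop 3 = (-894, 528, -740).
Normal n = (Outcrop 1→Outcrop 2) × (Outcrop 1→Outcrop 3) = (-503940, 520960, 980526).
So ∂z/∂E = −n_x/n_z = 0.51395 and ∂z/∂N = −n_y/n_z = −0.53131.
Gradient magnitude |∇z| = √(a² + b²) = √(0.26414 + 0.28229) = 0.73921.
True dip = arctan(0.73921) = 36.5°, dipping toward NW (azimuth ≈ 316°).

36.5°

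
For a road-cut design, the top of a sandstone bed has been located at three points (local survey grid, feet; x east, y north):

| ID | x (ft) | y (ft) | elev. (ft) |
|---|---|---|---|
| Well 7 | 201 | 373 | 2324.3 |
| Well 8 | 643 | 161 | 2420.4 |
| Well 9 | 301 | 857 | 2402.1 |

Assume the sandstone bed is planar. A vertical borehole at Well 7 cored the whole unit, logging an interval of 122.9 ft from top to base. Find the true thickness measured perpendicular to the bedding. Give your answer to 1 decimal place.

Let the plane be z = a·x + b·y + c.
Well 8−Well 7: 442a − 212b = 96.1;  Well 9−Well 7: 100a + 484b = 77.8.
Solving gives a = 0.26796, b = 0.10538.
|∇z| = √(a²+b²) = 0.28794, so dip δ = arctan(0.28794) = 16.06°.
True thickness = vertical thickness × cos δ = 122.9 × cos 16.06° = 118.1 ft.

118.1 ft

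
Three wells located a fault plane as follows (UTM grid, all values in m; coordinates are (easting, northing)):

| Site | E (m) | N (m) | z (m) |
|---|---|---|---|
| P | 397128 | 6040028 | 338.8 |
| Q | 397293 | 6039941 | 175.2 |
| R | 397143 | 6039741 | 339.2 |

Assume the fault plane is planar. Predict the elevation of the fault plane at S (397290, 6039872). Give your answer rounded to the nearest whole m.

182 m

Let the plane be z = a·E + b·N + c.
Q−P: 165a − 87b = −163.6;  R−P: 15a − 287b = 0.4.
Solving gives a = −1.02036916, b = −0.05472313.
Then c = 338.8 − a·397128 − b·6040028 = 736085.18.
At (397290, 6039872): z = −405382.5 − 330520.7 + 736085.18 = 182.0 m.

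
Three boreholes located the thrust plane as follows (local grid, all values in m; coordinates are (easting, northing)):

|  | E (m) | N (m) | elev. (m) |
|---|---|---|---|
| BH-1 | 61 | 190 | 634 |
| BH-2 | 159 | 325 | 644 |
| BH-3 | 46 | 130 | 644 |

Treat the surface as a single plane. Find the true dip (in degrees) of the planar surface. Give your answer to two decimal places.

30.31°

Two edge vectors: BH-1→BH-2 = (98, 135, 10), BH-1→BH-3 = (-15, -60, 10).
Normal n = (BH-1→BH-2) × (BH-1→BH-3) = (1950, -1130, -3855).
So ∂z/∂E = −n_x/n_z = 0.50584 and ∂z/∂N = −n_y/n_z = −0.29313.
Gradient magnitude |∇z| = √(a² + b²) = √(0.25587 + 0.08592) = 0.58463.
True dip = arctan(0.58463) = 30.31°, dipping toward WNW (azimuth ≈ 300°).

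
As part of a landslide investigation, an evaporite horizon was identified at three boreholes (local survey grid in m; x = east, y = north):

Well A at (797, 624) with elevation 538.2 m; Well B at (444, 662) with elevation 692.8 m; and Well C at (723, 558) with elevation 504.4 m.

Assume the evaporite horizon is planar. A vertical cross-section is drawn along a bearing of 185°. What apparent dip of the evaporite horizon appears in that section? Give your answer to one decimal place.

40.8°

Two edge vectors: Well A→Well B = (-353, 38, 154.6), Well A→Well C = (-74, -66, -33.8).
Normal n = (Well A→Well B) × (Well A→Well C) = (8919.2, -23371.8, 26110).
So ∂z/∂x = −n_x/n_z = −0.34160 and ∂z/∂y = −n_y/n_z = 0.89513.
Unit vector along 185° is (sin 185°, cos 185°) = (-0.0872, -0.9962).
Slope in that direction = a·(-0.0872) + b·(-0.9962) = −0.86195.
Apparent dip = arctan|0.86195| = 40.8° (true dip is 43.8°, so apparent ≤ true as expected).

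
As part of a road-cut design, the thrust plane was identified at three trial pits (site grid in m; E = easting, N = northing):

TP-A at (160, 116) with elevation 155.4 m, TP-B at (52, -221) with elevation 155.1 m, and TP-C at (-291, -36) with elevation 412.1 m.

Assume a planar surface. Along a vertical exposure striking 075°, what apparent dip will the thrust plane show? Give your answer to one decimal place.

Two edge vectors: TP-A→TP-B = (-108, -337, -0.3), TP-A→TP-C = (-451, -152, 256.7).
Normal n = (TP-A→TP-B) × (TP-A→TP-C) = (-86553.5, 27858.9, -135571).
So ∂z/∂E = −n_x/n_z = −0.63844 and ∂z/∂N = −n_y/n_z = 0.20549.
Unit vector along 075° is (sin 75°, cos 75°) = (0.9659, 0.2588).
Slope in that direction = a·(0.9659) + b·(0.2588) = −0.56350.
Apparent dip = arctan|0.56350| = 29.4° (true dip is 33.8°, so apparent ≤ true as expected).

29.4°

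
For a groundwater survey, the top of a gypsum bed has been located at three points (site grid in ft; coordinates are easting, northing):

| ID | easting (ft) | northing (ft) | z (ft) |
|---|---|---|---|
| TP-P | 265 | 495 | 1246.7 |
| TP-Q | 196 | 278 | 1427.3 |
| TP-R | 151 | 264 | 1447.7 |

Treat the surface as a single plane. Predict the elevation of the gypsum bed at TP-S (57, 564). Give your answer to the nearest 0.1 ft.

Two edge vectors: TP-P→TP-Q = (-69, -217, 180.6), TP-P→TP-R = (-114, -231, 201).
Normal n = (TP-P→TP-Q) × (TP-P→TP-R) = (-1898.4, -6719.4, -8799).
So ∂z/∂easting = −n_x/n_z = −0.21575 and ∂z/∂northing = −n_y/n_z = −0.76365.
Intercept c from TP-P: 1246.7 + 57.17 + 378.01 = 1681.88.
At (57, 564): z = −12.3 − 430.7 + 1681.88 = 1238.9 ft.

1238.9 ft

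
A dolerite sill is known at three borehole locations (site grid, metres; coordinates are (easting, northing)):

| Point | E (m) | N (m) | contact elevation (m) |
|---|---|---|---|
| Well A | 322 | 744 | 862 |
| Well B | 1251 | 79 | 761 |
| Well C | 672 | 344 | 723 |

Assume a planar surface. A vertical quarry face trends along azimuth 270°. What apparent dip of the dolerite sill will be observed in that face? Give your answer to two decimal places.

20.54°

Let the plane be z = a·E + b·N + c.
Well B−Well A: 929a − 665b = −101;  Well C−Well A: 350a − 400b = −139.
Solving gives a = 0.37476, b = 0.67541.
Unit vector along 270° is (sin 270°, cos 270°) = (-1.0000, -0.0000).
Slope in that direction = a·(-1.0000) + b·(-0.0000) = −0.37476.
Apparent dip = arctan|0.37476| = 20.54° (true dip is 37.7°, so apparent ≤ true as expected).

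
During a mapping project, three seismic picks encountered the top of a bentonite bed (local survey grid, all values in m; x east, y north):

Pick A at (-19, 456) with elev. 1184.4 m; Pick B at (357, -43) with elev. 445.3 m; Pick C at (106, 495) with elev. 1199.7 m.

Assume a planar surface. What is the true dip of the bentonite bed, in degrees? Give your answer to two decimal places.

Let the plane be z = a·x + b·y + c.
Pick B−Pick A: 376a − 499b = −739.1;  Pick C−Pick A: 125a + 39b = 15.3.
Solving gives a = −0.27506, b = 1.27390.
Gradient magnitude |∇z| = √(a² + b²) = √(0.07566 + 1.62283) = 1.30326.
True dip = arctan(1.30326) = 52.50°, dipping toward SSE (azimuth ≈ 168°).

52.50°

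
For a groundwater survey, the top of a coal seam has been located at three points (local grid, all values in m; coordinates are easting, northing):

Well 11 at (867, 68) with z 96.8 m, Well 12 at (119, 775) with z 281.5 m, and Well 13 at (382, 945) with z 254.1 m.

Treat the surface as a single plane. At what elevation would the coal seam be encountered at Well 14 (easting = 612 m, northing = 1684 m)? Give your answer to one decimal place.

Two edge vectors: Well 11→Well 12 = (-748, 707, 184.7), Well 11→Well 13 = (-485, 877, 157.3).
Normal n = (Well 11→Well 12) × (Well 11→Well 13) = (-50770.8, 28080.9, -313101).
So ∂z/∂easting = −n_x/n_z = −0.162155 and ∂z/∂northing = −n_y/n_z = 0.089686.
Intercept c from Well 11: 96.8 + 140.59 − 6.10 = 231.29.
At (612, 1684): z = −99.2 + 151.0 + 231.29 = 283.1 m.

283.1 m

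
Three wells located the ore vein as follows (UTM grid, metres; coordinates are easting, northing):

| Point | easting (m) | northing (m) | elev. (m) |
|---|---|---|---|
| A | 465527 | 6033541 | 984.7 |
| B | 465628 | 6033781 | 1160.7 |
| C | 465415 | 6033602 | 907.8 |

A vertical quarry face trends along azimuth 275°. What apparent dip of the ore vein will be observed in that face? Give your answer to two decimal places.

Two edge vectors: A→B = (101, 240, 176), A→C = (-112, 61, -76.9).
Normal n = (A→B) × (A→C) = (-29192, -11945.1, 33041).
So ∂z/∂easting = −n_x/n_z = 0.88351 and ∂z/∂northing = −n_y/n_z = 0.36152.
Unit vector along 275° is (sin 275°, cos 275°) = (-0.9962, 0.0872).
Slope in that direction = a·(-0.9962) + b·(0.0872) = −0.84864.
Apparent dip = arctan|0.84864| = 40.32° (true dip is 43.7°, so apparent ≤ true as expected).

40.32°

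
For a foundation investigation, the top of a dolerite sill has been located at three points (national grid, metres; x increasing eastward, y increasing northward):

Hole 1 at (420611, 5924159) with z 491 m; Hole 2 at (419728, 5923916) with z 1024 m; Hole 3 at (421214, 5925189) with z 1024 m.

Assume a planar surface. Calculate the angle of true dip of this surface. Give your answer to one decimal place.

Let the plane be z = a·x + b·y + c.
Hole 2−Hole 1: −883a − 243b = 533;  Hole 3−Hole 1: 603a + 1030b = 533.
Solving gives a = −0.88931, b = 1.03811.
Gradient magnitude |∇z| = √(a² + b²) = √(0.79087 + 1.07767) = 1.36695.
True dip = arctan(1.36695) = 53.8°, dipping toward SE (azimuth ≈ 139°).

53.8°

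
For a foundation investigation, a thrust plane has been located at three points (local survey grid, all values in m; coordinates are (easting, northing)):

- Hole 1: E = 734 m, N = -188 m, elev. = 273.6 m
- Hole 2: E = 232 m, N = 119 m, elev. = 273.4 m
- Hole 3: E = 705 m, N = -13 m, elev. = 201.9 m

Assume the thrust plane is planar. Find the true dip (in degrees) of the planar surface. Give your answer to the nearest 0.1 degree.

Let the plane be z = a·E + b·N + c.
Hole 2−Hole 1: −502a + 307b = −0.2;  Hole 3−Hole 1: −29a + 175b = −71.7.
Solving gives a = −0.27838, b = −0.45585.
Gradient magnitude |∇z| = √(a² + b²) = √(0.07749 + 0.20779) = 0.53412.
True dip = arctan(0.53412) = 28.1°, dipping toward NNE (azimuth ≈ 031°).

28.1°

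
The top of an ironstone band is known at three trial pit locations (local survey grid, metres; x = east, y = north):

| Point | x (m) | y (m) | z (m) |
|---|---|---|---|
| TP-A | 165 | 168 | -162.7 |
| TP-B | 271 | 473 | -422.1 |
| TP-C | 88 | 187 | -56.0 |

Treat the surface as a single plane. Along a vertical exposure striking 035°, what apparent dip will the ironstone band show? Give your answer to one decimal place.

48.3°

Two edge vectors: TP-A→TP-B = (106, 305, -259.4), TP-A→TP-C = (-77, 19, 106.7).
Normal n = (TP-A→TP-B) × (TP-A→TP-C) = (37472.1, 8663.6, 25499).
So ∂z/∂x = −n_x/n_z = −1.46955 and ∂z/∂y = −n_y/n_z = −0.33976.
Unit vector along 035° is (sin 35°, cos 35°) = (0.5736, 0.8192).
Slope in that direction = a·(0.5736) + b·(0.8192) = −1.12122.
Apparent dip = arctan|1.12122| = 48.3° (true dip is 56.5°, so apparent ≤ true as expected).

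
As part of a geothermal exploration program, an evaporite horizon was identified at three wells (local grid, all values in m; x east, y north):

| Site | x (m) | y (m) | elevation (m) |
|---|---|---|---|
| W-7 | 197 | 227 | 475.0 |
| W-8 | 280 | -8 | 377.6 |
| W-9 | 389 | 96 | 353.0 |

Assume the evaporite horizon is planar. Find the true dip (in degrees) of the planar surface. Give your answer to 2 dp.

27.82°

Two edge vectors: W-7→W-8 = (83, -235, -97.4), W-7→W-9 = (192, -131, -122).
Normal n = (W-7→W-8) × (W-7→W-9) = (15910.6, -8574.8, 34247).
So ∂z/∂x = −n_x/n_z = −0.46458 and ∂z/∂y = −n_y/n_z = 0.25038.
Gradient magnitude |∇z| = √(a² + b²) = √(0.21584 + 0.06269) = 0.52776.
True dip = arctan(0.52776) = 27.82°, dipping toward ESE (azimuth ≈ 118°).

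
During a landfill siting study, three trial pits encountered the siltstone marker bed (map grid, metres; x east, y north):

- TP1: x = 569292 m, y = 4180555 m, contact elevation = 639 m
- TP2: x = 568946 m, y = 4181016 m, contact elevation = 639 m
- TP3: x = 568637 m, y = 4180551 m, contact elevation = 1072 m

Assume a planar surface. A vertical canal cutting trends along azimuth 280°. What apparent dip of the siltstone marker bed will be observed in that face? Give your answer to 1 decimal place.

29.3°

Let the plane be z = a·x + b·y + c.
TP2−TP1: −346a + 461b = 0;  TP3−TP1: −655a − 4b = 433.
Solving gives a = −0.65805, b = −0.49390.
Unit vector along 280° is (sin 280°, cos 280°) = (-0.9848, 0.1736).
Slope in that direction = a·(-0.9848) + b·(0.1736) = 0.56229.
Apparent dip = arctan|0.56229| = 29.3° (true dip is 39.4°, so apparent ≤ true as expected).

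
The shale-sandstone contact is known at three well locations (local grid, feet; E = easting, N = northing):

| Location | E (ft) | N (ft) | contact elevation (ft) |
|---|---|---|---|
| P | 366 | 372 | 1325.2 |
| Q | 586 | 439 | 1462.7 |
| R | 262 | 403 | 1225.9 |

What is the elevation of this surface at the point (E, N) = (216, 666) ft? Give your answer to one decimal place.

Let the plane be z = a·E + b·N + c.
Q−P: 220a + 67b = 137.5;  R−P: −104a + 31b = −99.3.
Solving gives a = 0.79167, b = −0.54729.
Then c = 1325.2 − a·366 − b·372 = 1239.04.
At (216, 666): z = 171.0 − 364.5 + 1239.04 = 1045.5 ft.

1045.5 ft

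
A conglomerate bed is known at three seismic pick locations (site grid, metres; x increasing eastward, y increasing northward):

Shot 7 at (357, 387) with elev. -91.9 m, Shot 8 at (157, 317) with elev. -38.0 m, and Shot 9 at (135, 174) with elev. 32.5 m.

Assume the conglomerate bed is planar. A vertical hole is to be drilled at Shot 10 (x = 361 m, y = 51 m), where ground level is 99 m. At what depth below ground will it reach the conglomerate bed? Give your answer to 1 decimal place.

31.0 m

Two edge vectors: Shot 7→Shot 8 = (-200, -70, 53.9), Shot 7→Shot 9 = (-222, -213, 124.4).
Normal n = (Shot 7→Shot 8) × (Shot 7→Shot 9) = (2772.7, 12914.2, 27060).
So ∂z/∂x = −n_x/n_z = −0.10246 and ∂z/∂y = −n_y/n_z = −0.47724.
Intercept c from Shot 7: -91.9 + 36.58 + 184.69 = 129.37.
At (361, 51): z_contact = −36.99 − 24.34 + 129.37 = 68.04 m.
Depth below ground = 99 − 68.04 = 31.0 m.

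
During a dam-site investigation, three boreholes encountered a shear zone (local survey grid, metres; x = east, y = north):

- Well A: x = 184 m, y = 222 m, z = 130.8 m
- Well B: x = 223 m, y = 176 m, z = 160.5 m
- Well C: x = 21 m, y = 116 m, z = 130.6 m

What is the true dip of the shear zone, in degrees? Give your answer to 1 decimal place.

Let the plane be z = a·x + b·y + c.
Well B−Well A: 39a − 46b = 29.7;  Well C−Well A: −163a − 106b = −0.2.
Solving gives a = 0.27144, b = −0.41552.
Gradient magnitude |∇z| = √(a² + b²) = √(0.07368 + 0.17265) = 0.49632.
True dip = arctan(0.49632) = 26.4°, dipping toward NNW (azimuth ≈ 327°).

26.4°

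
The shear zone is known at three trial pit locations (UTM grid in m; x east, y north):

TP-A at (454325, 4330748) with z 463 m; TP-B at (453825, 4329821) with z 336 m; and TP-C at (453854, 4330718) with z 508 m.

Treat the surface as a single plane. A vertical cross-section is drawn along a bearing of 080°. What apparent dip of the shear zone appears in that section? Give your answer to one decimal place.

4.1°

Two edge vectors: TP-A→TP-B = (-500, -927, -127), TP-A→TP-C = (-471, -30, 45).
Normal n = (TP-A→TP-B) × (TP-A→TP-C) = (-45525, 82317, -421617).
So ∂z/∂x = −n_x/n_z = −0.10798 and ∂z/∂y = −n_y/n_z = 0.19524.
Unit vector along 080° is (sin 80°, cos 80°) = (0.9848, 0.1736).
Slope in that direction = a·(0.9848) + b·(0.1736) = −0.07243.
Apparent dip = arctan|0.07243| = 4.1° (true dip is 12.6°, so apparent ≤ true as expected).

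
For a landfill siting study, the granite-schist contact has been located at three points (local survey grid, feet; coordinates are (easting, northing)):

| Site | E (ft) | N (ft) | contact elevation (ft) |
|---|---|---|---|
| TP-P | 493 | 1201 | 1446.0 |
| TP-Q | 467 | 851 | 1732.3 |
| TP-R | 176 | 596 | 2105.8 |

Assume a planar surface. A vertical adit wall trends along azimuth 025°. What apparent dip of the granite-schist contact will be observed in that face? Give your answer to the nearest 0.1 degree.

Let the plane be z = a·E + b·N + c.
TP-Q−TP-P: −26a − 350b = 286.3;  TP-R−TP-P: −317a − 605b = 659.8.
Solving gives a = −0.60616, b = −0.77297.
Unit vector along 025° is (sin 25°, cos 25°) = (0.4226, 0.9063).
Slope in that direction = a·(0.4226) + b·(0.9063) = −0.95672.
Apparent dip = arctan|0.95672| = 43.7° (true dip is 44.5°, so apparent ≤ true as expected).

43.7°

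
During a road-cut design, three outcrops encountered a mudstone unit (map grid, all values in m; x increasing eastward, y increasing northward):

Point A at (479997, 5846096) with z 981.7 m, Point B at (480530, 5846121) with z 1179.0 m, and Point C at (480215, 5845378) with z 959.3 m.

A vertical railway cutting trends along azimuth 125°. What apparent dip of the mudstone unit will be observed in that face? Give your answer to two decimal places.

Let the plane be z = a·x + b·y + c.
Point B−Point A: 533a + 25b = 197.3;  Point C−Point A: 218a − 718b = −22.4.
Solving gives a = 0.36353, b = 0.14157.
Unit vector along 125° is (sin 125°, cos 125°) = (0.8192, -0.5736).
Slope in that direction = a·(0.8192) + b·(-0.5736) = 0.21658.
Apparent dip = arctan|0.21658| = 12.22° (true dip is 21.3°, so apparent ≤ true as expected).

12.22°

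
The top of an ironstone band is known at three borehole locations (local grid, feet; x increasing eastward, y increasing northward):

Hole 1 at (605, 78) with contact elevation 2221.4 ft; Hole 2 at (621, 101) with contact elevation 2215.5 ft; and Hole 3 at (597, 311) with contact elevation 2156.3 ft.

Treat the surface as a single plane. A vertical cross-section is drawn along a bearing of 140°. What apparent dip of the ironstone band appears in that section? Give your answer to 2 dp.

Let the plane be z = a·x + b·y + c.
Hole 2−Hole 1: 16a + 23b = −5.9;  Hole 3−Hole 1: −8a + 233b = −65.1.
Solving gives a = 0.03134, b = −0.27832.
Unit vector along 140° is (sin 140°, cos 140°) = (0.6428, -0.7660).
Slope in that direction = a·(0.6428) + b·(-0.7660) = 0.23335.
Apparent dip = arctan|0.23335| = 13.14° (true dip is 15.6°, so apparent ≤ true as expected).

13.14°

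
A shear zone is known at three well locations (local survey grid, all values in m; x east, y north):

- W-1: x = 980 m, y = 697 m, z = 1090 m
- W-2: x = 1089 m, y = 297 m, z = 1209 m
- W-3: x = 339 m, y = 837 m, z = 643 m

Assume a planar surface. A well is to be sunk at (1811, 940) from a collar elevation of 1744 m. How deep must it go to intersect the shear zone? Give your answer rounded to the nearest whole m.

Let the plane be z = a·x + b·y + c.
W-2−W-1: 109a − 400b = 119;  W-3−W-1: −641a + 140b = −447.
Solving gives a = 0.67239, b = −0.11427.
Then c = 1090 − a·980 − b·697 = 510.71.
At (1811, 940): z_contact = 1217.7 − 107.4 + 510.71 = 1621.0 m.
Depth below ground = 1744 − 1621.0 = 123 m.

123 m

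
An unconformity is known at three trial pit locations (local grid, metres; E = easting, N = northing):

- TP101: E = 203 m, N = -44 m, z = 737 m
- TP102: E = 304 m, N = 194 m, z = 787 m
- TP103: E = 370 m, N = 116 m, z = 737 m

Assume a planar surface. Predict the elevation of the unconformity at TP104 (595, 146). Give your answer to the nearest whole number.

671 m

Two edge vectors: TP101→TP102 = (101, 238, 50), TP101→TP103 = (167, 160, 0).
Normal n = (TP101→TP102) × (TP101→TP103) = (-8000, 8350, -23586).
So ∂z/∂E = −n_x/n_z = −0.33918 and ∂z/∂N = −n_y/n_z = 0.35402.
Intercept c from TP101: 737 + 68.85 + 15.58 = 821.43.
At (595, 146): z = −201.8 + 51.7 + 821.43 = 671.3 m.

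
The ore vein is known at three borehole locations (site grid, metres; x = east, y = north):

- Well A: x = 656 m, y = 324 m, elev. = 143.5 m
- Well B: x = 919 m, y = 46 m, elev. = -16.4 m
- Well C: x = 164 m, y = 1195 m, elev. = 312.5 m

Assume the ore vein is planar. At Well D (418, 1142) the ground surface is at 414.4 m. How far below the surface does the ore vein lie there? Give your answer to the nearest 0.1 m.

Let the plane be z = a·x + b·y + c.
Well B−Well A: 263a − 278b = −159.9;  Well C−Well A: −492a + 871b = 169.
Solving gives a = −0.999934, b = −0.370801.
Then c = 143.5 − a·656 − b·324 = 919.60.
At (418, 1142): z_contact = −417.97 − 423.45 + 919.60 = 78.17 m.
Depth below ground = 414.4 − 78.17 = 336.2 m.

336.2 m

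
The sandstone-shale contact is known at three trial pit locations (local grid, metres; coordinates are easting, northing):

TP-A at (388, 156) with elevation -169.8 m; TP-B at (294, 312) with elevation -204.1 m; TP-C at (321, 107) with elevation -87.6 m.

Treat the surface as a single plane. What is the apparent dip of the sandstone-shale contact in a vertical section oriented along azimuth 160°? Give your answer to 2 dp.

Two edge vectors: TP-A→TP-B = (-94, 156, -34.3), TP-A→TP-C = (-67, -49, 82.2).
Normal n = (TP-A→TP-B) × (TP-A→TP-C) = (11142.5, 10024.9, 15058).
So ∂z/∂easting = −n_x/n_z = −0.73997 and ∂z/∂northing = −n_y/n_z = −0.66575.
Unit vector along 160° is (sin 160°, cos 160°) = (0.3420, -0.9397).
Slope in that direction = a·(0.3420) + b·(-0.9397) = 0.37252.
Apparent dip = arctan|0.37252| = 20.43° (true dip is 44.9°, so apparent ≤ true as expected).

20.43°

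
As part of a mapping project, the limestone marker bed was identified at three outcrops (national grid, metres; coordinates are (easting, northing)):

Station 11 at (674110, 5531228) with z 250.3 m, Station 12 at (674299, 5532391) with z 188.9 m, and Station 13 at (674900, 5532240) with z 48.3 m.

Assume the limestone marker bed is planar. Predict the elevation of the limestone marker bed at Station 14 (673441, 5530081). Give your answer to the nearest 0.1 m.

425.5 m

Two edge vectors: Station 11→Station 12 = (189, 1163, -61.4), Station 11→Station 13 = (790, 1012, -202).
Normal n = (Station 11→Station 12) × (Station 11→Station 13) = (-172789.2, -10328, -727502).
So ∂z/∂E = −n_x/n_z = −0.237510275 and ∂z/∂N = −n_y/n_z = −0.014196525.
Intercept c from Station 11: 250.3 + 160108.05 + 78524.21 = 238882.57.
At (673441, 5530081): z = −159949.2 − 78507.9 + 238882.57 = 425.5 m.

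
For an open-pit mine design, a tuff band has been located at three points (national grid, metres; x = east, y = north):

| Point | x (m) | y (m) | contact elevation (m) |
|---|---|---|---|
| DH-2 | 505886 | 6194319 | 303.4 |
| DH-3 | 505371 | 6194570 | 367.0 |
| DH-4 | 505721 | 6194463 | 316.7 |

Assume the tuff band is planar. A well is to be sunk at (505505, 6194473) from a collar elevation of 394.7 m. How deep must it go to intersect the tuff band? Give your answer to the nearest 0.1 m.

40.7 m

Two edge vectors: DH-2→DH-3 = (-515, 251, 63.6), DH-2→DH-4 = (-165, 144, 13.3).
Normal n = (DH-2→DH-3) × (DH-2→DH-4) = (-5820.1, -3644.5, -32745).
So ∂z/∂x = −n_x/n_z = −0.177740113 and ∂z/∂y = −n_y/n_z = −0.111299435.
Intercept c from DH-2: 303.4 + 89916.23 + 689424.21 = 779643.84.
At (505505, 6194473): z_contact = −89848.52 − 689441.35 + 779643.84 = 353.98 m.
Depth below ground = 394.7 − 353.98 = 40.7 m.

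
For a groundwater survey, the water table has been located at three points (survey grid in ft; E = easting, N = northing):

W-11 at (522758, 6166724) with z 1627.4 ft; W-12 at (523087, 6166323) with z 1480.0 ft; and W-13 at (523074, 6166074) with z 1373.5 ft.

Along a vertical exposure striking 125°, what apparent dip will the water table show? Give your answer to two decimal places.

Let the plane be z = a·E + b·N + c.
W-12−W-11: 329a − 401b = −147.4;  W-13−W-11: 316a − 650b = −253.9.
Solving gives a = 0.06890, b = 0.42411.
Unit vector along 125° is (sin 125°, cos 125°) = (0.8192, -0.5736).
Slope in that direction = a·(0.8192) + b·(-0.5736) = −0.18682.
Apparent dip = arctan|0.18682| = 10.58° (true dip is 23.3°, so apparent ≤ true as expected).

10.58°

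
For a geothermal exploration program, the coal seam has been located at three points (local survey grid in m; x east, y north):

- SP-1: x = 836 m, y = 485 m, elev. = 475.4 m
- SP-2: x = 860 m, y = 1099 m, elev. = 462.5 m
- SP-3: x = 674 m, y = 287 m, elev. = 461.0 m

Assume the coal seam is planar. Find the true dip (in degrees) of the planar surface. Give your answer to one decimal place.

7.0°

Two edge vectors: SP-1→SP-2 = (24, 614, -12.9), SP-1→SP-3 = (-162, -198, -14.4).
Normal n = (SP-1→SP-2) × (SP-1→SP-3) = (-11395.8, 2435.4, 94716).
So ∂z/∂x = −n_x/n_z = 0.12032 and ∂z/∂y = −n_y/n_z = −0.02571.
Gradient magnitude |∇z| = √(a² + b²) = √(0.01448 + 0.00066) = 0.12303.
True dip = arctan(0.12303) = 7.0°, dipping toward WNW (azimuth ≈ 282°).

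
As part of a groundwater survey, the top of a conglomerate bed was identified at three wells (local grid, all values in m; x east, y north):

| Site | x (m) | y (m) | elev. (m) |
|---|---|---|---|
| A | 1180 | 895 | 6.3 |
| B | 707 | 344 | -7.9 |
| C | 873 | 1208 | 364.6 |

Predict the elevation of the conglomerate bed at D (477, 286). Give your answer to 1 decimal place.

Two edge vectors: A→B = (-473, -551, -14.2), A→C = (-307, 313, 358.3).
Normal n = (A→B) × (A→C) = (-192978.7, 173835.3, -317206).
So ∂z/∂x = −n_x/n_z = −0.608370 and ∂z/∂y = −n_y/n_z = 0.548020.
Intercept c from A: 6.3 + 717.88 − 490.48 = 233.70.
At (477, 286): z = −290.2 + 156.7 + 233.70 = 100.2 m.

100.2 m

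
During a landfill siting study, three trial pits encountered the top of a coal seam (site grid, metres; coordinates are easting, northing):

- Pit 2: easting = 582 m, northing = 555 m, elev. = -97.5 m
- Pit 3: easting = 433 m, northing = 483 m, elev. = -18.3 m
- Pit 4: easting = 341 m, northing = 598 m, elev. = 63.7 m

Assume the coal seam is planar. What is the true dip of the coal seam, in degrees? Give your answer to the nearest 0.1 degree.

Let the plane be z = a·easting + b·northing + c.
Pit 3−Pit 2: −149a − 72b = 79.2;  Pit 4−Pit 2: −241a + 43b = 161.2.
Solving gives a = −0.63184, b = 0.20757.
Gradient magnitude |∇z| = √(a² + b²) = √(0.39923 + 0.04308) = 0.66507.
True dip = arctan(0.66507) = 33.6°, dipping toward ESE (azimuth ≈ 108°).

33.6°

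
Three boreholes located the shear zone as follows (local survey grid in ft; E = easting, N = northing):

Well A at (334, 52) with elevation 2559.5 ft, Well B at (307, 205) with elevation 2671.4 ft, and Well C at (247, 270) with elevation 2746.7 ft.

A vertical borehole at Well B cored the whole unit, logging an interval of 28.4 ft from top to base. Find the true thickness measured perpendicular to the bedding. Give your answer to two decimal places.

21.63 ft

Two edge vectors: Well A→Well B = (-27, 153, 111.9), Well A→Well C = (-87, 218, 187.2).
Normal n = (Well A→Well B) × (Well A→Well C) = (4247.4, -4680.9, 7425).
So ∂z/∂E = −n_x/n_z = −0.57204 and ∂z/∂N = −n_y/n_z = 0.63042.
|∇z| = √(a²+b²) = 0.85127, so dip δ = arctan(0.85127) = 40.41°.
True thickness = vertical thickness × cos δ = 28.4 × cos 40.41° = 21.63 ft.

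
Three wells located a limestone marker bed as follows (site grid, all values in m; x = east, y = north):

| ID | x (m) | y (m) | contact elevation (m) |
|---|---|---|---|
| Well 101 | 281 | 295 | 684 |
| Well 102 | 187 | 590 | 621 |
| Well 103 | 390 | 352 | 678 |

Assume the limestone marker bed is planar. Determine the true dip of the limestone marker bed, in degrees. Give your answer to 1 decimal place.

11.5°

Two edge vectors: Well 101→Well 102 = (-94, 295, -63), Well 101→Well 103 = (109, 57, -6).
Normal n = (Well 101→Well 102) × (Well 101→Well 103) = (1821, -7431, -37513).
So ∂z/∂x = −n_x/n_z = 0.04854 and ∂z/∂y = −n_y/n_z = −0.19809.
Gradient magnitude |∇z| = √(a² + b²) = √(0.00236 + 0.03924) = 0.20395.
True dip = arctan(0.20395) = 11.5°, dipping toward NNW (azimuth ≈ 346°).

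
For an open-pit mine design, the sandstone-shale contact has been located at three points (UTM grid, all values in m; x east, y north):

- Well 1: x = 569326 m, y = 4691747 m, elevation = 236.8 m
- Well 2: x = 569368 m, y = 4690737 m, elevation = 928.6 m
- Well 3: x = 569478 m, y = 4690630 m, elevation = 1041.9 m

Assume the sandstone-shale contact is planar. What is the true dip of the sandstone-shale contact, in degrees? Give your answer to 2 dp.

37.56°

Let the plane be z = a·x + b·y + c.
Well 2−Well 1: 42a − 1010b = 691.8;  Well 3−Well 1: 152a − 1117b = 805.1.
Solving gives a = 0.37906, b = −0.66919.
Gradient magnitude |∇z| = √(a² + b²) = √(0.14369 + 0.44781) = 0.76909.
True dip = arctan(0.76909) = 37.56°, dipping toward NNW (azimuth ≈ 330°).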